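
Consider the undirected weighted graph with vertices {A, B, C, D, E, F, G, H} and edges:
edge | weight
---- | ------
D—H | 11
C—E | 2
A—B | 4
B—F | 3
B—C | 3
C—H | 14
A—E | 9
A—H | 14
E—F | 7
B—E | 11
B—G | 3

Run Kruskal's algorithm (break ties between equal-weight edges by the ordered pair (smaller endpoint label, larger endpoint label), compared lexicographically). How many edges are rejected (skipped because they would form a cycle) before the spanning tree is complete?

3

Sort edges by weight, then run Kruskal:
C—E (2): add — endpoints in different components.
B—C (3): add — endpoints in different components.
B—F (3): add — endpoints in different components.
B—G (3): add — endpoints in different components.
A—B (4): add — endpoints in different components.
E—F (7): skip — E and F already connected.
A—E (9): skip — A and E already connected.
B—E (11): skip — B and E already connected.
D—H (11): add — endpoints in different components.
A—H (14): add — endpoints in different components.
Edges rejected before the tree was complete: 3.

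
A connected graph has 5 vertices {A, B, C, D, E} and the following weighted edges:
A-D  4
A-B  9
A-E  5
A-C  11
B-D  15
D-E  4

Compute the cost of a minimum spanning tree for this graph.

28

Prim, starting at D.
Step 1: frontier [A-D 4, D-E 4, B-D 15] → take A-D (4); add A.
Step 2: frontier [A-E 5, A-B 9, A-C 11, D-E 4, B-D 15] → take D-E (4); add E.
Step 3: frontier [A-B 9, A-C 11, B-D 15] → take A-B (9); add B.
Step 4: frontier [A-C 11] → take A-C (11); add C.
MST edges: A-D, D-E, A-B, A-C; total weight 4+4+9+11 = 28.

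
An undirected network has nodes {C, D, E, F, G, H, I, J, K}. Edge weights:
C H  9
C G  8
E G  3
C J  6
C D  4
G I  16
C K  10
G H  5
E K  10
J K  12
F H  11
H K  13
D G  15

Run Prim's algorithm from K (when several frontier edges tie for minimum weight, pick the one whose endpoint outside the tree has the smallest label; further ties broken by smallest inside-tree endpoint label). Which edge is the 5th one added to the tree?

Prim, starting at K.
Step 1: cheapest edge leaving the tree is C K (10); add C.
Step 2: cheapest edge leaving the tree is C D (4); add D.
Step 3: cheapest edge leaving the tree is C J (6); add J.
Step 4: cheapest edge leaving the tree is C G (8); add G.
Step 5: cheapest edge leaving the tree is E G (3); add E.
Step 6: cheapest edge leaving the tree is G H (5); add H.
Step 7: cheapest edge leaving the tree is F H (11); add F.
Step 8: cheapest edge leaving the tree is G I (16); add I.
The 5th edge added is E G.

E-G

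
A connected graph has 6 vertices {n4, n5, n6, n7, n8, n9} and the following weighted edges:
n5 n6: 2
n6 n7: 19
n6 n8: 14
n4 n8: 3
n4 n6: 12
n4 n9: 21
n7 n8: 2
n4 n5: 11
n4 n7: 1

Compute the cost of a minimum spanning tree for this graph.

Prim's algorithm from n8:
Step 1: cheapest edge leaving the tree is n7 n8 (2); add n7.
Step 2: cheapest edge leaving the tree is n4 n7 (1); add n4.
Step 3: cheapest edge leaving the tree is n4 n5 (11); add n5.
Step 4: cheapest edge leaving the tree is n5 n6 (2); add n6.
Step 5: cheapest edge leaving the tree is n4 n9 (21); add n9.
MST edges: n7 n8, n4 n7, n4 n5, n5 n6, n4 n9; total weight 2+1+11+2+21 = 37.

37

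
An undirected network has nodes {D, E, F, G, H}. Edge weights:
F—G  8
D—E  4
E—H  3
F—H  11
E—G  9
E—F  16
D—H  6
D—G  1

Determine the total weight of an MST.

Prim's algorithm from D:
Step 1: cheapest edge leaving the tree is D—G (1); add G.
Step 2: cheapest edge leaving the tree is D—E (4); add E.
Step 3: cheapest edge leaving the tree is E—H (3); add H.
Step 4: cheapest edge leaving the tree is F—G (8); add F.
MST edges: D—G, D—E, E—H, F—G; total weight 1+4+3+8 = 16.

16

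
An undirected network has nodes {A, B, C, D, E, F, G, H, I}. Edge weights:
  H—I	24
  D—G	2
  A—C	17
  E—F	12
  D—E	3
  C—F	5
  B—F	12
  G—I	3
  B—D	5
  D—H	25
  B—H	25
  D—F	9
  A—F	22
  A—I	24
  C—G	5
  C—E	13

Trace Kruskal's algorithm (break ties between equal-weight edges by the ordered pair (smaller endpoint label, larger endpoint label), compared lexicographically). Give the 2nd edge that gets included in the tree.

D-E

Kruskal: consider edges lightest-first.
D—G (2): add — endpoints in different components.
D—E (3): add — endpoints in different components.
G—I (3): add — endpoints in different components.
B—D (5): add — endpoints in different components.
C—F (5): add — endpoints in different components.
C—G (5): add — endpoints in different components.
D—F (9): skip — D and F already connected.
B—F (12): skip — B and F already connected.
E—F (12): skip — E and F already connected.
C—E (13): skip — C and E already connected.
A—C (17): add — endpoints in different components.
A—F (22): skip — A and F already connected.
A—I (24): skip — A and I already connected.
H—I (24): add — endpoints in different components.
The 2nd edge added is D—E.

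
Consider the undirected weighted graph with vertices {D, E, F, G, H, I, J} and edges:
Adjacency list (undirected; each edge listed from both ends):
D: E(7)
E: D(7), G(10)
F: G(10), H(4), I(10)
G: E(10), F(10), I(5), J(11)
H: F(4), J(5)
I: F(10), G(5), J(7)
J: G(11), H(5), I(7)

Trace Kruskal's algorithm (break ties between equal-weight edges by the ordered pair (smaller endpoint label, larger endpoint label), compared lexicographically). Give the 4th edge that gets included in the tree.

Kruskal: consider edges lightest-first.
F–H (4): add — endpoints in different components.
G–I (5): add — endpoints in different components.
H–J (5): add — endpoints in different components.
D–E (7): add — endpoints in different components.
I–J (7): add — endpoints in different components.
E–G (10): add — endpoints in different components.
The 4th edge added is D–E.

D-E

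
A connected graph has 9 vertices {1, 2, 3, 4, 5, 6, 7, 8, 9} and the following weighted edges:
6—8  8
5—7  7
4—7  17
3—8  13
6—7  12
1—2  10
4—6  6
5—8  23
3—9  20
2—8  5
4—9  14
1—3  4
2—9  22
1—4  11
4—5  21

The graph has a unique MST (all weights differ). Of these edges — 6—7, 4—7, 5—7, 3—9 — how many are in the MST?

Sort edges by weight, then run Kruskal:
1—3 (4): add — endpoints in different components.
2—8 (5): add — endpoints in different components.
4—6 (6): add — endpoints in different components.
5—7 (7): add — endpoints in different components.
6—8 (8): add — endpoints in different components.
1—2 (10): add — endpoints in different components.
1—4 (11): skip — 1 and 4 already connected.
6—7 (12): add — endpoints in different components.
3—8 (13): skip — 3 and 8 already connected.
4—9 (14): add — endpoints in different components.
MST edge set: {1—3, 2—8, 4—6, 5—7, 6—8, 1—2, 6—7, 4—9}.
Of the listed edges, {6—7, 5—7} are in the MST → 2.

2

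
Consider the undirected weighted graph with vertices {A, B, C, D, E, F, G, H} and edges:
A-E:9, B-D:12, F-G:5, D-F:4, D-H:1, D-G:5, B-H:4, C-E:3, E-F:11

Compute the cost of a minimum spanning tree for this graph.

Kruskal's algorithm — process edges by increasing weight (ties by edge label):
D-H (1): add — endpoints in different components.
C-E (3): add — endpoints in different components.
B-H (4): add — endpoints in different components.
D-F (4): add — endpoints in different components.
D-G (5): add — endpoints in different components.
F-G (5): skip — F and G already connected.
A-E (9): add — endpoints in different components.
E-F (11): add — endpoints in different components.
MST edges: D-H, C-E, B-H, D-F, D-G, A-E, E-F; total weight 1+3+4+4+5+9+11 = 37.

37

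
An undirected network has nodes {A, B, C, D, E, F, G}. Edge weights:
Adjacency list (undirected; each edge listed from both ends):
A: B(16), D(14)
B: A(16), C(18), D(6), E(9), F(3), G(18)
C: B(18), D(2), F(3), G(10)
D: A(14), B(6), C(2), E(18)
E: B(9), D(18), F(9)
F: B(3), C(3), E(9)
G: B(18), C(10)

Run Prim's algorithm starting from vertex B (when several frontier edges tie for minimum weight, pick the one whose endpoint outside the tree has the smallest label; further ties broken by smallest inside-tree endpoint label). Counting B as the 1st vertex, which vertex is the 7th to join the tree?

Grow the tree from B using Prim:
Step 1: cheapest edge leaving the tree is B—F (3); add F.
Step 2: cheapest edge leaving the tree is C—F (3); add C.
Step 3: cheapest edge leaving the tree is C—D (2); add D.
Step 4: cheapest edge leaving the tree is B—E (9); add E.
Step 5: cheapest edge leaving the tree is C—G (10); add G.
Step 6: cheapest edge leaving the tree is A—D (14); add A.
Vertex order: B, F, C, D, E, G, A. The 7th vertex is A.

A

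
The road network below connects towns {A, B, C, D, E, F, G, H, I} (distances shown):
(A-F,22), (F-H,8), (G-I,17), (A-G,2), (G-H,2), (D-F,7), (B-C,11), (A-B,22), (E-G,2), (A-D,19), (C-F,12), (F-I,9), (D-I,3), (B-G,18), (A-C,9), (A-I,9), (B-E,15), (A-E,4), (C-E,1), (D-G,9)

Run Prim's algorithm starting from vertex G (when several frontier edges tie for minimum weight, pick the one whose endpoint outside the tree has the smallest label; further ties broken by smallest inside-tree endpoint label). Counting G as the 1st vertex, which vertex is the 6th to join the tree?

Prim's algorithm from G:
Step 1: cheapest edge leaving the tree is A-G (2); add A.
Step 2: cheapest edge leaving the tree is E-G (2); add E.
Step 3: cheapest edge leaving the tree is C-E (1); add C.
Step 4: cheapest edge leaving the tree is G-H (2); add H.
Step 5: cheapest edge leaving the tree is F-H (8); add F.
Step 6: cheapest edge leaving the tree is D-F (7); add D.
Step 7: cheapest edge leaving the tree is D-I (3); add I.
Step 8: cheapest edge leaving the tree is B-C (11); add B.
Vertex order: G, A, E, C, H, F, D, I, B. The 6th vertex is F.

F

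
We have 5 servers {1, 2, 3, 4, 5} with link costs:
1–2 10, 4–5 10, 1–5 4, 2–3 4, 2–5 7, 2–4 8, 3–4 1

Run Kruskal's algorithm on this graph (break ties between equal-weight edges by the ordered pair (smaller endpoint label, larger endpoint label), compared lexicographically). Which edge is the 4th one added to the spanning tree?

Kruskal: consider edges lightest-first.
3–4 (1): add. Components now {1} {2} {3,4} {5}
1–5 (4): add. Components now {1,5} {2} {3,4}
2–3 (4): add. Components now {1,5} {2,3,4}
2–5 (7): add. Components now {1,2,3,4,5}
The 4th edge added is 2–5.

2-5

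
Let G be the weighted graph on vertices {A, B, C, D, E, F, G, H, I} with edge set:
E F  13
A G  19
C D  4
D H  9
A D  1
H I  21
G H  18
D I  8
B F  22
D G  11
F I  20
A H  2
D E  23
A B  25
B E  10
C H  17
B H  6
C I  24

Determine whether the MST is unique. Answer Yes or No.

Sort edges by weight, then run Kruskal:
A D (1): add — endpoints in different components.
A H (2): add — endpoints in different components.
C D (4): add — endpoints in different components.
B H (6): add — endpoints in different components.
D I (8): add — endpoints in different components.
D H (9): skip — D and H already connected.
B E (10): add — endpoints in different components.
D G (11): add — endpoints in different components.
E F (13): add — endpoints in different components.
Every non-tree edge has weight strictly greater than the heaviest edge on the tree path between its endpoints, so the MST is unique.

Yes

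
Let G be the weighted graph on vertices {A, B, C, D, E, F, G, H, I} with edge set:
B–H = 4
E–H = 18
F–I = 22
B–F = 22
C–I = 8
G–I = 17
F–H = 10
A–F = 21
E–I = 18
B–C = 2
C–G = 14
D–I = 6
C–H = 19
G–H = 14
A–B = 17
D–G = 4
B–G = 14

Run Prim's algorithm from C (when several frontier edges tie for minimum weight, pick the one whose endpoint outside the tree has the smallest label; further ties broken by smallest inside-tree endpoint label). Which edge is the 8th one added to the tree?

E-H

Grow the tree from C using Prim:
Step 1: cheapest edge leaving the tree is B–C (2); add B.
Step 2: cheapest edge leaving the tree is B–H (4); add H.
Step 3: cheapest edge leaving the tree is C–I (8); add I.
Step 4: cheapest edge leaving the tree is D–I (6); add D.
Step 5: cheapest edge leaving the tree is D–G (4); add G.
Step 6: cheapest edge leaving the tree is F–H (10); add F.
Step 7: cheapest edge leaving the tree is A–B (17); add A.
Step 8: cheapest edge leaving the tree is E–H (18); add E.
The 8th edge added is E–H.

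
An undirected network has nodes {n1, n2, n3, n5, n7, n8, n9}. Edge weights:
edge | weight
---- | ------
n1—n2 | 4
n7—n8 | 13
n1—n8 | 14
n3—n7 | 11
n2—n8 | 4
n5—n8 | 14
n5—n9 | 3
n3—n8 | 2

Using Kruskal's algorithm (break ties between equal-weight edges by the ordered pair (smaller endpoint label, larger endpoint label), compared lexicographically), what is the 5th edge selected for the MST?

n3-n7

Sort edges by weight, then run Kruskal:
n3—n8 (2): add. Components now {n5} {n9} {n3,n8} {n1} {n7} {n2}
n5—n9 (3): add. Components now {n5,n9} {n3,n8} {n1} {n7} {n2}
n1—n2 (4): add. Components now {n5,n9} {n3,n8} {n1,n2} {n7}
n2—n8 (4): add. Components now {n5,n9} {n1,n2,n3,n8} {n7}
n3—n7 (11): add. Components now {n5,n9} {n1,n2,n3,n7,n8}
n7—n8 (13): skip — n8 and n7 already connected.
n1—n8 (14): skip — n8 and n1 already connected.
n5—n8 (14): add. Components now {n1,n2,n3,n5,n7,n8,n9}
The 5th edge added is n3—n7.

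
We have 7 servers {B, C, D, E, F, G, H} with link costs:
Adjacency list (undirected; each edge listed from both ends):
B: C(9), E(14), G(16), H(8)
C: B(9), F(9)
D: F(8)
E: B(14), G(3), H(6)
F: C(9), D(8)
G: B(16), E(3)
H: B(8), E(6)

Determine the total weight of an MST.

Prim's algorithm from G:
Step 1: frontier [E-G 3, B-G 16] → take E-G (3); add E.
Step 2: frontier [E-H 6, B-E 14, B-G 16] → take E-H (6); add H.
Step 3: frontier [B-E 14, B-G 16, B-H 8] → take B-H (8); add B.
Step 4: frontier [B-C 9] → take B-C (9); add C.
Step 5: frontier [C-F 9] → take C-F (9); add F.
Step 6: frontier [D-F 8] → take D-F (8); add D.
MST edges: E-G, E-H, B-H, B-C, C-F, D-F; total weight 3+6+8+9+9+8 = 43.

43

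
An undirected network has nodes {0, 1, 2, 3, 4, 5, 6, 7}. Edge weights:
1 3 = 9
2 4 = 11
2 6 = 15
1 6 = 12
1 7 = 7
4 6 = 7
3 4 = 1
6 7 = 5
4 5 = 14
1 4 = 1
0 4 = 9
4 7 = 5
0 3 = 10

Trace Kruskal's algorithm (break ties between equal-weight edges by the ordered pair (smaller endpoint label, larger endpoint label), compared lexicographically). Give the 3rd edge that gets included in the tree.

4-7

Kruskal: consider edges lightest-first.
1 4 (1): add — endpoints in different components.
3 4 (1): add — endpoints in different components.
4 7 (5): add — endpoints in different components.
6 7 (5): add — endpoints in different components.
1 7 (7): skip — 1 and 7 already connected.
4 6 (7): skip — 4 and 6 already connected.
0 4 (9): add — endpoints in different components.
1 3 (9): skip — 1 and 3 already connected.
0 3 (10): skip — 0 and 3 already connected.
2 4 (11): add — endpoints in different components.
1 6 (12): skip — 1 and 6 already connected.
4 5 (14): add — endpoints in different components.
The 3rd edge added is 4 7.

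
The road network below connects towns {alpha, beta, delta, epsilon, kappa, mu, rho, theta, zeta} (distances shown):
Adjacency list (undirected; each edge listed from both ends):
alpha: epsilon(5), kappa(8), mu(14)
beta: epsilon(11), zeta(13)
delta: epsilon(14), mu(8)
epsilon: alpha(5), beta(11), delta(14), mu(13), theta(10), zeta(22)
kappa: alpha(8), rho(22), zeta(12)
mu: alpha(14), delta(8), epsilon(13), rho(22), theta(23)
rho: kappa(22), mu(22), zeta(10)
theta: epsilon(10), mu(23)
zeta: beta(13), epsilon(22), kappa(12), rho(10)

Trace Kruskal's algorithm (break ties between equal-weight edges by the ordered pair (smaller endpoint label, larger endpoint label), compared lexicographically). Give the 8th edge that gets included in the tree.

epsilon-mu

Sort edges by weight, then run Kruskal:
alpha epsilon (5): add — endpoints in different components.
alpha kappa (8): add — endpoints in different components.
delta mu (8): add — endpoints in different components.
epsilon theta (10): add — endpoints in different components.
rho zeta (10): add — endpoints in different components.
beta epsilon (11): add — endpoints in different components.
kappa zeta (12): add — endpoints in different components.
beta zeta (13): skip — beta and zeta already connected.
epsilon mu (13): add — endpoints in different components.
The 8th edge added is epsilon mu.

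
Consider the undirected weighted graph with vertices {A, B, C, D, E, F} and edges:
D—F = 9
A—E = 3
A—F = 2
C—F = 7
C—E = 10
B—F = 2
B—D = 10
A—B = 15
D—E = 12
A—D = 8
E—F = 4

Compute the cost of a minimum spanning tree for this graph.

Grow the tree from C using Prim:
Step 1: cheapest edge leaving the tree is C—F (7); add F.
Step 2: cheapest edge leaving the tree is A—F (2); add A.
Step 3: cheapest edge leaving the tree is B—F (2); add B.
Step 4: cheapest edge leaving the tree is A—E (3); add E.
Step 5: cheapest edge leaving the tree is A—D (8); add D.
MST edges: C—F, A—F, B—F, A—E, A—D; total weight 7+2+2+3+8 = 22.

22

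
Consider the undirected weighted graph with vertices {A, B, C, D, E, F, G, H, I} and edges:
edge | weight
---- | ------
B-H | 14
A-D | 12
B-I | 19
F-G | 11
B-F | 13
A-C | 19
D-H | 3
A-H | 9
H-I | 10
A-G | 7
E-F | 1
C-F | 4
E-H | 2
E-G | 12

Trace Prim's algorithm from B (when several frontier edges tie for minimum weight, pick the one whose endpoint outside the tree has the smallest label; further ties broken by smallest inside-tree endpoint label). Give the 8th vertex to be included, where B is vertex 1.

Prim's algorithm from B:
Step 1: frontier [B-F 13, B-H 14, B-I 19] → take B-F (13); add F.
Step 2: frontier [B-H 14, B-I 19, E-F 1, C-F 4, F-G 11] → take E-F (1); add E.
Step 3: frontier [B-H 14, B-I 19, E-H 2, E-G 12, C-F 4, F-G 11] → take E-H (2); add H.
Step 4: frontier [B-I 19, E-G 12, C-F 4, F-G 11, D-H 3, A-H 9, H-I 10] → take D-H (3); add D.
Step 5: frontier [B-I 19, A-D 12, E-G 12, C-F 4, F-G 11, A-H 9, H-I 10] → take C-F (4); add C.
Step 6: frontier [B-I 19, A-C 19, A-D 12, E-G 12, F-G 11, A-H 9, H-I 10] → take A-H (9); add A.
Step 7: frontier [A-G 7, B-I 19, E-G 12, F-G 11, H-I 10] → take A-G (7); add G.
Step 8: frontier [B-I 19, H-I 10] → take H-I (10); add I.
Vertex order: B, F, E, H, D, C, A, G, I. The 8th vertex is G.

G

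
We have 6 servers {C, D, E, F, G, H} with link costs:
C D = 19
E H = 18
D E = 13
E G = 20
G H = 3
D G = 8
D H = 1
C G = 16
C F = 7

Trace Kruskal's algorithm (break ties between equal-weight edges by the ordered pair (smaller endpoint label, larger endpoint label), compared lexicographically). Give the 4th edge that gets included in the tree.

Kruskal's algorithm — process edges by increasing weight (ties by edge label):
D H (1): add — endpoints in different components.
G H (3): add — endpoints in different components.
C F (7): add — endpoints in different components.
D G (8): skip — D and G already connected.
D E (13): add — endpoints in different components.
C G (16): add — endpoints in different components.
The 4th edge added is D E.

D-E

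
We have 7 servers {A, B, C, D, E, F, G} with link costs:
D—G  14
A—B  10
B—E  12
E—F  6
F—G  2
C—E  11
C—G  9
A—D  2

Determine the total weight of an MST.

41

Sort edges by weight, then run Kruskal:
A—D (2): add — endpoints in different components.
F—G (2): add — endpoints in different components.
E—F (6): add — endpoints in different components.
C—G (9): add — endpoints in different components.
A—B (10): add — endpoints in different components.
C—E (11): skip — C and E already connected.
B—E (12): add — endpoints in different components.
MST edges: A—D, F—G, E—F, C—G, A—B, B—E; total weight 2+2+6+9+10+12 = 41.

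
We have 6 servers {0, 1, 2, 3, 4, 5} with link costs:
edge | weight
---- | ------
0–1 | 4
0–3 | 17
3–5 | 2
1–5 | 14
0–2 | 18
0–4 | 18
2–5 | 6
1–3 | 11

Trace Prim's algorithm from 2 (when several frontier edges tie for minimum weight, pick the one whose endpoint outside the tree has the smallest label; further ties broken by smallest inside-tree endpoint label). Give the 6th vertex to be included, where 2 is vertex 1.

4

Grow the tree from 2 using Prim:
Step 1: cheapest edge leaving the tree is 2–5 (6); add 5.
Step 2: cheapest edge leaving the tree is 3–5 (2); add 3.
Step 3: cheapest edge leaving the tree is 1–3 (11); add 1.
Step 4: cheapest edge leaving the tree is 0–1 (4); add 0.
Step 5: cheapest edge leaving the tree is 0–4 (18); add 4.
Vertex order: 2, 5, 3, 1, 0, 4. The 6th vertex is 4.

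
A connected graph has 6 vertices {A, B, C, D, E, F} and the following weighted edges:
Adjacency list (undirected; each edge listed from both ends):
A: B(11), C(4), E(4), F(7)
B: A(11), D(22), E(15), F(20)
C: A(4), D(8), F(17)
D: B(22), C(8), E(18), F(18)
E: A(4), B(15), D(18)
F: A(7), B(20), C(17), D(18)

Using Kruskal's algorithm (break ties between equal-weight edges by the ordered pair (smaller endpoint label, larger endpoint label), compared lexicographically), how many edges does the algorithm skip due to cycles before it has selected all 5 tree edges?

Kruskal's algorithm — process edges by increasing weight (ties by edge label):
A—C (4): add — endpoints in different components.
A—E (4): add — endpoints in different components.
A—F (7): add — endpoints in different components.
C—D (8): add — endpoints in different components.
A—B (11): add — endpoints in different components.
Edges rejected before the tree was complete: 0.

0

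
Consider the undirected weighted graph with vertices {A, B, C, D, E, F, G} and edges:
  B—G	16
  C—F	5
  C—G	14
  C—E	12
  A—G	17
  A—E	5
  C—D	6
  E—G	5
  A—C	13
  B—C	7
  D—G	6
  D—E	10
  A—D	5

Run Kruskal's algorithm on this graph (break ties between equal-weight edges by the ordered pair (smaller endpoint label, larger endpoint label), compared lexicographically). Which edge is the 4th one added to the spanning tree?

Sort edges by weight, then run Kruskal:
A—D (5): add. Components now {A,D} {B} {C} {E} {F} {G}
A—E (5): add. Components now {A,D,E} {B} {C} {F} {G}
C—F (5): add. Components now {A,D,E} {B} {C,F} {G}
E—G (5): add. Components now {A,D,E,G} {B} {C,F}
C—D (6): add. Components now {A,C,D,E,F,G} {B}
D—G (6): skip — D and G already connected.
B—C (7): add. Components now {A,B,C,D,E,F,G}
The 4th edge added is E—G.

E-G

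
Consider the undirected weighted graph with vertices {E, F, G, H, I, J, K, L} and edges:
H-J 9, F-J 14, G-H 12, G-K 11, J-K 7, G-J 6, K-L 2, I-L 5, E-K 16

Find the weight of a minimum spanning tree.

Kruskal: consider edges lightest-first.
K-L (2): add — endpoints in different components.
I-L (5): add — endpoints in different components.
G-J (6): add — endpoints in different components.
J-K (7): add — endpoints in different components.
H-J (9): add — endpoints in different components.
G-K (11): skip — G and K already connected.
G-H (12): skip — G and H already connected.
F-J (14): add — endpoints in different components.
E-K (16): add — endpoints in different components.
MST edges: K-L, I-L, G-J, J-K, H-J, F-J, E-K; total weight 2+5+6+7+9+14+16 = 59.

59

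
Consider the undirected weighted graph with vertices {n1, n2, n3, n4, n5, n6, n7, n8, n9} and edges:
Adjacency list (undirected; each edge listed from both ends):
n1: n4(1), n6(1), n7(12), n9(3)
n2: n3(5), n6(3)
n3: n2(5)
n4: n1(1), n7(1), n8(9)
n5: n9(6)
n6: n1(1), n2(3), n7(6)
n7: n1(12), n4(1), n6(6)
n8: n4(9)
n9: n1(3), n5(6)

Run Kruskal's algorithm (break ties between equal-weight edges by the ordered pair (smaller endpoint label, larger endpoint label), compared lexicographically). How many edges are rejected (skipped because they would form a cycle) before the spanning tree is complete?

1

Sort edges by weight, then run Kruskal:
n1 n4 (1): add — endpoints in different components.
n1 n6 (1): add — endpoints in different components.
n4 n7 (1): add — endpoints in different components.
n1 n9 (3): add — endpoints in different components.
n2 n6 (3): add — endpoints in different components.
n2 n3 (5): add — endpoints in different components.
n5 n9 (6): add — endpoints in different components.
n6 n7 (6): skip — n7 and n6 already connected.
n4 n8 (9): add — endpoints in different components.
Edges rejected before the tree was complete: 1.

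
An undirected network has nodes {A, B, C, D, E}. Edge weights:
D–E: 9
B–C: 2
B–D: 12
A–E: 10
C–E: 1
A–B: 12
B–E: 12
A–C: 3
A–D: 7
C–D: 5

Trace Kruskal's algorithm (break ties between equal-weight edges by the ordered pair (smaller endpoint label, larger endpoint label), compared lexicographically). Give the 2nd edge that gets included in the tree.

Kruskal: consider edges lightest-first.
C–E (1): add — endpoints in different components.
B–C (2): add — endpoints in different components.
A–C (3): add — endpoints in different components.
C–D (5): add — endpoints in different components.
The 2nd edge added is B–C.

B-C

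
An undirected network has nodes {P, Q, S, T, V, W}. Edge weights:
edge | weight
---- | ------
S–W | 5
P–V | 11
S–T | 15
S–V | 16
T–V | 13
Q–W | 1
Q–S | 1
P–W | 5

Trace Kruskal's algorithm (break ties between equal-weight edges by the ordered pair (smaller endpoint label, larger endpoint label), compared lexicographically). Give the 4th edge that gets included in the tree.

P-V

Kruskal's algorithm — process edges by increasing weight (ties by edge label):
Q–S (1): add — endpoints in different components.
Q–W (1): add — endpoints in different components.
P–W (5): add — endpoints in different components.
S–W (5): skip — S and W already connected.
P–V (11): add — endpoints in different components.
T–V (13): add — endpoints in different components.
The 4th edge added is P–V.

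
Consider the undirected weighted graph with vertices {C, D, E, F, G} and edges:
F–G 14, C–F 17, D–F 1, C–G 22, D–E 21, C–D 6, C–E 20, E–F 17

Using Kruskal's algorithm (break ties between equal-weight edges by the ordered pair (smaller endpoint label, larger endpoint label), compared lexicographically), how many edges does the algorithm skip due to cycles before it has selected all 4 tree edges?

Sort edges by weight, then run Kruskal:
D–F (1): add. Components now {C} {D,F} {E} {G}
C–D (6): add. Components now {C,D,F} {E} {G}
F–G (14): add. Components now {C,D,F,G} {E}
C–F (17): skip — C and F already connected.
E–F (17): add. Components now {C,D,E,F,G}
Edges rejected before the tree was complete: 1.

1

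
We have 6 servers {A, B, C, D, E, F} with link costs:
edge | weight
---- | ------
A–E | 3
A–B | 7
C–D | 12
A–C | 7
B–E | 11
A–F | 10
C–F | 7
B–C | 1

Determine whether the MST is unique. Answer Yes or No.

Sort edges by weight, then run Kruskal:
B–C (1): add. Components now {A} {B,C} {D} {E} {F}
A–E (3): add. Components now {A,E} {B,C} {D} {F}
A–B (7): add. Components now {A,B,C,E} {D} {F}
A–C (7): skip — A and C already connected.
C–F (7): add. Components now {A,B,C,E,F} {D}
A–F (10): skip — A and F already connected.
B–E (11): skip — B and E already connected.
C–D (12): add. Components now {A,B,C,D,E,F}
Non-tree edge A–C has weight 7, equal to the heaviest edge on its tree cycle — swapping gives another MST of the same weight. Not unique.

No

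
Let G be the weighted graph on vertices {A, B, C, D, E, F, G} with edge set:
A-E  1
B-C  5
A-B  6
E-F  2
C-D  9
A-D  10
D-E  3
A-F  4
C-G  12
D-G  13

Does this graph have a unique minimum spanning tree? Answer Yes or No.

Yes

Sort edges by weight, then run Kruskal:
A-E (1): add. Components now {A,E} {B} {C} {D} {F} {G}
E-F (2): add. Components now {A,E,F} {B} {C} {D} {G}
D-E (3): add. Components now {A,D,E,F} {B} {C} {G}
A-F (4): skip — A and F already connected.
B-C (5): add. Components now {A,D,E,F} {B,C} {G}
A-B (6): add. Components now {A,B,C,D,E,F} {G}
C-D (9): skip — C and D already connected.
A-D (10): skip — A and D already connected.
C-G (12): add. Components now {A,B,C,D,E,F,G}
Every non-tree edge has weight strictly greater than the heaviest edge on the tree path between its endpoints, so the MST is unique.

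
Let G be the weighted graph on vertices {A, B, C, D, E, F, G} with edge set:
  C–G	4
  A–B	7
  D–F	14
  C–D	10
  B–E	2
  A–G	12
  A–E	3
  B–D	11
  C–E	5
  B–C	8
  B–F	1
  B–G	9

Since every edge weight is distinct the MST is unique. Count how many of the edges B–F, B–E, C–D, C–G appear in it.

Kruskal: consider edges lightest-first.
B–F (1): add — endpoints in different components.
B–E (2): add — endpoints in different components.
A–E (3): add — endpoints in different components.
C–G (4): add — endpoints in different components.
C–E (5): add — endpoints in different components.
A–B (7): skip — A and B already connected.
B–C (8): skip — B and C already connected.
B–G (9): skip — B and G already connected.
C–D (10): add — endpoints in different components.
MST edge set: {B–F, B–E, A–E, C–G, C–E, C–D}.
Of the listed edges, {B–F, B–E, C–D, C–G} are in the MST → 4.

4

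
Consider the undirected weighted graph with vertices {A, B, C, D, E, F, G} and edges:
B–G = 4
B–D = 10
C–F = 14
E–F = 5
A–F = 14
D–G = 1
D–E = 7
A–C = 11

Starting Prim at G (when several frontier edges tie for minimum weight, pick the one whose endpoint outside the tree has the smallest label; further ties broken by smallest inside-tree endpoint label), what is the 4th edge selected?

E-F

Grow the tree from G using Prim:
Step 1: frontier [D–G 1, B–G 4] → take D–G (1); add D.
Step 2: frontier [D–E 7, B–D 10, B–G 4] → take B–G (4); add B.
Step 3: frontier [D–E 7] → take D–E (7); add E.
Step 4: frontier [E–F 5] → take E–F (5); add F.
Step 5: frontier [A–F 14, C–F 14] → take A–F (14); add A.
Step 6: frontier [A–C 11, C–F 14] → take A–C (11); add C.
The 4th edge added is E–F.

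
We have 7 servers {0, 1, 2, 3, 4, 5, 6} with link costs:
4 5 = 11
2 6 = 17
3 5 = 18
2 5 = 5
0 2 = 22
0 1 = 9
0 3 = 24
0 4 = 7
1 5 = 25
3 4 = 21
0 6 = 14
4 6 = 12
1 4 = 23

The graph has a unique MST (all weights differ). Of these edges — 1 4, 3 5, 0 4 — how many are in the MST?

2

Kruskal's algorithm — process edges by increasing weight (ties by edge label):
2 5 (5): add — endpoints in different components.
0 4 (7): add — endpoints in different components.
0 1 (9): add — endpoints in different components.
4 5 (11): add — endpoints in different components.
4 6 (12): add — endpoints in different components.
0 6 (14): skip — 0 and 6 already connected.
2 6 (17): skip — 2 and 6 already connected.
3 5 (18): add — endpoints in different components.
MST edge set: {2 5, 0 4, 0 1, 4 5, 4 6, 3 5}.
Of the listed edges, {3 5, 0 4} are in the MST → 2.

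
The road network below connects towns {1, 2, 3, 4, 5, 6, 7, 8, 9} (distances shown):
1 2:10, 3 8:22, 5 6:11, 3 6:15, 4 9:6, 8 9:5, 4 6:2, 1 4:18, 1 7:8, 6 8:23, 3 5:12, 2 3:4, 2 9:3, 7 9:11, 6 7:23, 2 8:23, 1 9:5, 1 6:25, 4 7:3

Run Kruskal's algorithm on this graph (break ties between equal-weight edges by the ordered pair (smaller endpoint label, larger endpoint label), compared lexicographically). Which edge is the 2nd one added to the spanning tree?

Kruskal: consider edges lightest-first.
4 6 (2): add — endpoints in different components.
2 9 (3): add — endpoints in different components.
4 7 (3): add — endpoints in different components.
2 3 (4): add — endpoints in different components.
1 9 (5): add — endpoints in different components.
8 9 (5): add — endpoints in different components.
4 9 (6): add — endpoints in different components.
1 7 (8): skip — 1 and 7 already connected.
1 2 (10): skip — 1 and 2 already connected.
5 6 (11): add — endpoints in different components.
The 2nd edge added is 2 9.

2-9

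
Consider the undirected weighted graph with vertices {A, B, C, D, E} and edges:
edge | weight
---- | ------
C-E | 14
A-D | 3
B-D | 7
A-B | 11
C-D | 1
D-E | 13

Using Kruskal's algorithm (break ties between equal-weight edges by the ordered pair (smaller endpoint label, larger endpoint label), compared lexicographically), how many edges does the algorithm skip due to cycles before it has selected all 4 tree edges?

Kruskal: consider edges lightest-first.
C-D (1): add — endpoints in different components.
A-D (3): add — endpoints in different components.
B-D (7): add — endpoints in different components.
A-B (11): skip — A and B already connected.
D-E (13): add — endpoints in different components.
Edges rejected before the tree was complete: 1.

1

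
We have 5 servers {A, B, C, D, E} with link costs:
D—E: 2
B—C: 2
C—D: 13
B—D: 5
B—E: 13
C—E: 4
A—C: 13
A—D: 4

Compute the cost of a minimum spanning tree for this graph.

Kruskal: consider edges lightest-first.
B—C (2): add — endpoints in different components.
D—E (2): add — endpoints in different components.
A—D (4): add — endpoints in different components.
C—E (4): add — endpoints in different components.
MST edges: B—C, D—E, A—D, C—E; total weight 2+2+4+4 = 12.

12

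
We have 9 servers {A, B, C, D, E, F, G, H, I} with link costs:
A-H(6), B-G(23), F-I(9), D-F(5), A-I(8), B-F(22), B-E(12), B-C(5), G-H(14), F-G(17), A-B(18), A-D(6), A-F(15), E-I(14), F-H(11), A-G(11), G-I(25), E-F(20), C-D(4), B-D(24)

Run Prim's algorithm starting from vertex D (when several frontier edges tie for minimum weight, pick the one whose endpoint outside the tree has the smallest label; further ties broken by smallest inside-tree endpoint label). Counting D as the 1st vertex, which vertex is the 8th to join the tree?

Prim, starting at D.
Step 1: cheapest edge leaving the tree is C-D (4); add C.
Step 2: cheapest edge leaving the tree is B-C (5); add B.
Step 3: cheapest edge leaving the tree is D-F (5); add F.
Step 4: cheapest edge leaving the tree is A-D (6); add A.
Step 5: cheapest edge leaving the tree is A-H (6); add H.
Step 6: cheapest edge leaving the tree is A-I (8); add I.
Step 7: cheapest edge leaving the tree is A-G (11); add G.
Step 8: cheapest edge leaving the tree is B-E (12); add E.
Vertex order: D, C, B, F, A, H, I, G, E. The 8th vertex is G.

G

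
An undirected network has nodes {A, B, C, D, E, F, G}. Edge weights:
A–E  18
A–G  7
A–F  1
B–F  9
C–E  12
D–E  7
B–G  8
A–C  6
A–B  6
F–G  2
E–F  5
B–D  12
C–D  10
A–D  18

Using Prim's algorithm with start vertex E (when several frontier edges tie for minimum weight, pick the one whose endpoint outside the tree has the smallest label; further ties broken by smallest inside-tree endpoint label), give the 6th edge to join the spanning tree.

D-E

Prim, starting at E.
Step 1: frontier [E–F 5, D–E 7, C–E 12, A–E 18] → take E–F (5); add F.
Step 2: frontier [D–E 7, C–E 12, A–E 18, A–F 1, F–G 2, B–F 9] → take A–F (1); add A.
Step 3: frontier [A–B 6, A–C 6, A–G 7, A–D 18, D–E 7, C–E 12, F–G 2, B–F 9] → take F–G (2); add G.
Step 4: frontier [A–B 6, A–C 6, A–D 18, D–E 7, C–E 12, B–F 9, B–G 8] → take A–B (6); add B.
Step 5: frontier [A–C 6, A–D 18, B–D 12, D–E 7, C–E 12] → take A–C (6); add C.
Step 6: frontier [A–D 18, B–D 12, C–D 10, D–E 7] → take D–E (7); add D.
The 6th edge added is D–E.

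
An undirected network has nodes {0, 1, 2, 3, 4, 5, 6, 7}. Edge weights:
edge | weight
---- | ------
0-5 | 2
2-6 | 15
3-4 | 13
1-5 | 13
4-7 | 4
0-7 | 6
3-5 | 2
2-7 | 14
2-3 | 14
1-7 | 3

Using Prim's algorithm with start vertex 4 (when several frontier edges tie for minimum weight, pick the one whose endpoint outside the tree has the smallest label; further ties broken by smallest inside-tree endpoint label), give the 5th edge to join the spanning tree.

3-5

Grow the tree from 4 using Prim:
Step 1: frontier [4-7 4, 3-4 13] → take 4-7 (4); add 7.
Step 2: frontier [3-4 13, 1-7 3, 0-7 6, 2-7 14] → take 1-7 (3); add 1.
Step 3: frontier [1-5 13, 3-4 13, 0-7 6, 2-7 14] → take 0-7 (6); add 0.
Step 4: frontier [0-5 2, 1-5 13, 3-4 13, 2-7 14] → take 0-5 (2); add 5.
Step 5: frontier [3-4 13, 3-5 2, 2-7 14] → take 3-5 (2); add 3.
Step 6: frontier [2-3 14, 2-7 14] → take 2-3 (14); add 2.
Step 7: frontier [2-6 15] → take 2-6 (15); add 6.
The 5th edge added is 3-5.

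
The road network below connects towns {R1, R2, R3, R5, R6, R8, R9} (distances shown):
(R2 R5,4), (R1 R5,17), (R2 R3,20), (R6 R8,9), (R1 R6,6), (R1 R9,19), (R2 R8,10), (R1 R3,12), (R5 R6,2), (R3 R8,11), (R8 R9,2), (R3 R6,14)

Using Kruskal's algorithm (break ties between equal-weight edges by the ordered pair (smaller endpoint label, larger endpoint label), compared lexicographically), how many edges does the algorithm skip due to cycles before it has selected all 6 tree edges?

1

Kruskal: consider edges lightest-first.
R5 R6 (2): add — endpoints in different components.
R8 R9 (2): add — endpoints in different components.
R2 R5 (4): add — endpoints in different components.
R1 R6 (6): add — endpoints in different components.
R6 R8 (9): add — endpoints in different components.
R2 R8 (10): skip — R8 and R2 already connected.
R3 R8 (11): add — endpoints in different components.
Edges rejected before the tree was complete: 1.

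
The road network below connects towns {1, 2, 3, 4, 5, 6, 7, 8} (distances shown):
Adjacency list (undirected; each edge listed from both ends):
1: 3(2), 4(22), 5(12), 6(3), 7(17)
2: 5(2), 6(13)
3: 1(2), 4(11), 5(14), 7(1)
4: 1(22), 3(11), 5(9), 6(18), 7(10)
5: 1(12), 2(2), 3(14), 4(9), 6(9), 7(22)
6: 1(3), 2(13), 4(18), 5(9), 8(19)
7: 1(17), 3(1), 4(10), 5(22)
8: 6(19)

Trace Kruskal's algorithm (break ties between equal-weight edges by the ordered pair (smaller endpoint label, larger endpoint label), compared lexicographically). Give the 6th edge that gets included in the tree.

Kruskal's algorithm — process edges by increasing weight (ties by edge label):
3—7 (1): add — endpoints in different components.
1—3 (2): add — endpoints in different components.
2—5 (2): add — endpoints in different components.
1—6 (3): add — endpoints in different components.
4—5 (9): add — endpoints in different components.
5—6 (9): add — endpoints in different components.
4—7 (10): skip — 4 and 7 already connected.
3—4 (11): skip — 3 and 4 already connected.
1—5 (12): skip — 1 and 5 already connected.
2—6 (13): skip — 2 and 6 already connected.
3—5 (14): skip — 3 and 5 already connected.
1—7 (17): skip — 1 and 7 already connected.
4—6 (18): skip — 4 and 6 already connected.
6—8 (19): add — endpoints in different components.
The 6th edge added is 5—6.

5-6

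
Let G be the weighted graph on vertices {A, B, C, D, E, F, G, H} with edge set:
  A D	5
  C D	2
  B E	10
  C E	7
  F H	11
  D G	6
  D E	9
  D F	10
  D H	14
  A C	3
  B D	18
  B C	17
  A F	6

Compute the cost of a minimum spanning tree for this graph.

45

Sort edges by weight, then run Kruskal:
C D (2): add — endpoints in different components.
A C (3): add — endpoints in different components.
A D (5): skip — A and D already connected.
A F (6): add — endpoints in different components.
D G (6): add — endpoints in different components.
C E (7): add — endpoints in different components.
D E (9): skip — D and E already connected.
B E (10): add — endpoints in different components.
D F (10): skip — D and F already connected.
F H (11): add — endpoints in different components.
MST edges: C D, A C, A F, D G, C E, B E, F H; total weight 2+3+6+6+7+10+11 = 45.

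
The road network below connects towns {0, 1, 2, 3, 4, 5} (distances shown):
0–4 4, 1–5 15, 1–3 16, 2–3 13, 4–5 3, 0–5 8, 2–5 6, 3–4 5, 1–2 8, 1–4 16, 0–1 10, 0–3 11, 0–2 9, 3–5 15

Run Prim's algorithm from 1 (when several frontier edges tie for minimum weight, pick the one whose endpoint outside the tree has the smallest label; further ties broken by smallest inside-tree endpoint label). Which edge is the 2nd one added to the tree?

2-5

Grow the tree from 1 using Prim:
Step 1: frontier [1–2 8, 0–1 10, 1–5 15, 1–3 16, 1–4 16] → take 1–2 (8); add 2.
Step 2: frontier [0–1 10, 1–5 15, 1–3 16, 1–4 16, 2–5 6, 0–2 9, 2–3 13] → take 2–5 (6); add 5.
Step 3: frontier [0–1 10, 1–3 16, 1–4 16, 0–2 9, 2–3 13, 4–5 3, 0–5 8, 3–5 15] → take 4–5 (3); add 4.
Step 4: frontier [0–1 10, 1–3 16, 0–2 9, 2–3 13, 0–4 4, 3–4 5, 0–5 8, 3–5 15] → take 0–4 (4); add 0.
Step 5: frontier [0–3 11, 1–3 16, 2–3 13, 3–4 5, 3–5 15] → take 3–4 (5); add 3.
The 2nd edge added is 2–5.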